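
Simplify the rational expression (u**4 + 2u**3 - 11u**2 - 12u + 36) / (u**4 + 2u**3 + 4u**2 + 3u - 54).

(u**2 + u - 6)/(u**2 + u + 9)

Euclidean algorithm in ℚ[u]:
  u**4 + 2u**3 - 11u**2 - 12u + 36 = (u**4 + 2u**3 + 4u**2 + 3u - 54) + (-15u**2 - 15u + 90)
  u**4 + 2u**3 + 4u**2 + 3u - 54 = (-(1/15)u**2 - (1/15)u - 3/5)(-15u**2 - 15u + 90) + (0)
Last nonzero remainder: -15u**2 - 15u + 90. Dividing through by -15 gives the monic gcd u**2 + u - 6.
Cancel u**2 + u - 6 from numerator and denominator to get the reduced form.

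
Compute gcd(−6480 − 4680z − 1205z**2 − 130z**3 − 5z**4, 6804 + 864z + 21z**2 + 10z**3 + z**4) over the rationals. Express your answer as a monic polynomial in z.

81 + 18z + z**2

Repeated division with remainder:
  −5z**4 − 130z**3 − 1205z**2 − 4680z − 6480 = (−5)(z**4 + 10z**3 + 21z**2 + 864z + 6804) + (−80z**3 − 1100z**2 − 360z + 27540)
  z**4 + 10z**3 + 21z**2 + 864z + 6804 = (−(1/80)z + 3/64)(−80z**3 − 1100z**2 − 360z + 27540) + ((1089/16)z**2 + (9801/8)z + 88209/16)
  −80z**3 − 1100z**2 − 360z + 27540 = (−(1280/1089)z + 5440/1089)((1089/16)z**2 + (9801/8)z + 88209/16) + (0)
Last nonzero remainder: (1089/16)z**2 + (9801/8)z + 88209/16. Dividing through by 1089/16 gives the monic gcd z**2 + 18z + 81.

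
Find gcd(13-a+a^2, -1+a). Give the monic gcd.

1

By polynomial division,
  a^2-a+13 = (a)(a-1) + (13)
  a-1 = ((1/13)a-1/13)(13) + (0)
The last nonzero remainder is the constant 13, so the polynomials are coprime and gcd = 1.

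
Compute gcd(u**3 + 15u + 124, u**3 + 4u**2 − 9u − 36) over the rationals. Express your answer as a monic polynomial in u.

u + 4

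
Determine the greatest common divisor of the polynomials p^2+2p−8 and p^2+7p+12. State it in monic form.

p+4

Apply the Euclidean algorithm:
  p^2+2p−8 = (p^2+7p+12) + (−5p−20)
  p^2+7p+12 = (−(1/5)p−3/5)(−5p−20) + (0)
Last nonzero remainder: −5p−20. Dividing through by −5 gives the monic gcd p+4.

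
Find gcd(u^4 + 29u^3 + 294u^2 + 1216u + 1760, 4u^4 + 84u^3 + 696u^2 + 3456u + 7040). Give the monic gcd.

u^2 + 15u + 44

Apply the Euclidean algorithm:
  u^4 + 29u^3 + 294u^2 + 1216u + 1760 = (1/4)(4u^4 + 84u^3 + 696u^2 + 3456u + 7040) + (8u^3 + 120u^2 + 352u)
  4u^4 + 84u^3 + 696u^2 + 3456u + 7040 = ((1/2)u + 3)(8u^3 + 120u^2 + 352u) + (160u^2 + 2400u + 7040)
  8u^3 + 120u^2 + 352u = ((1/20)u)(160u^2 + 2400u + 7040) + (0)
Last nonzero remainder: 160u^2 + 2400u + 7040. Dividing through by 160 gives the monic gcd u^2 + 15u + 44.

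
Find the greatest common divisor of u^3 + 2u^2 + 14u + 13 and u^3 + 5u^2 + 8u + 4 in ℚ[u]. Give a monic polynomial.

Apply the Euclidean algorithm:
  u^3 + 2u^2 + 14u + 13 = (u^3 + 5u^2 + 8u + 4) + (-3u^2 + 6u + 9)
  u^3 + 5u^2 + 8u + 4 = (-(1/3)u - 7/3)(-3u^2 + 6u + 9) + (25u + 25)
  -3u^2 + 6u + 9 = (-(3/25)u + 9/25)(25u + 25) + (0)
Last nonzero remainder: 25u + 25. Dividing through by 25 gives the monic gcd u + 1.

u + 1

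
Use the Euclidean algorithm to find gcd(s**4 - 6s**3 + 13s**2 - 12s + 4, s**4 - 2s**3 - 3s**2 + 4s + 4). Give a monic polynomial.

By polynomial division,
  s**4 - 6s**3 + 13s**2 - 12s + 4 = (s**4 - 2s**3 - 3s**2 + 4s + 4) + (-4s**3 + 16s**2 - 16s)
  s**4 - 2s**3 - 3s**2 + 4s + 4 = (-(1/4)s - 1/2)(-4s**3 + 16s**2 - 16s) + (s**2 - 4s + 4)
  -4s**3 + 16s**2 - 16s = (-4s)(s**2 - 4s + 4) + (0)
The last nonzero remainder s**2 - 4s + 4 is already monic.

s**2 - 4s + 4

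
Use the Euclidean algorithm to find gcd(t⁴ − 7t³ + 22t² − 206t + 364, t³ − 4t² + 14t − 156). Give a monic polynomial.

Euclidean algorithm in ℚ[t]:
  t⁴ − 7t³ + 22t² − 206t + 364 = (t − 3)(t³ − 4t² + 14t − 156) + (−4t² − 8t − 104)
  t³ − 4t² + 14t − 156 = (−(1/4)t + 3/2)(−4t² − 8t − 104) + (0)
Last nonzero remainder: −4t² − 8t − 104. Dividing through by −4 gives the monic gcd t² + 2t + 26.

t² + 2t + 26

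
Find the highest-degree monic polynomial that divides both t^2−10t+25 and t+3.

Repeated division with remainder:
  t^2−10t+25 = (t−13)(t+3) + (64)
  t+3 = ((1/64)t+3/64)(64) + (0)
The last nonzero remainder is the constant 64, so the polynomials are coprime and gcd = 1.

1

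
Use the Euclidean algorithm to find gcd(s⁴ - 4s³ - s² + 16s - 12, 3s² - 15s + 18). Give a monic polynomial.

Apply the Euclidean algorithm:
  s⁴ - 4s³ - s² + 16s - 12 = ((1/3)s² + (1/3)s - 2/3)(3s² - 15s + 18) + (0)
Last nonzero remainder: 3s² - 15s + 18. Dividing through by 3 gives the monic gcd s² - 5s + 6.

s² - 5s + 6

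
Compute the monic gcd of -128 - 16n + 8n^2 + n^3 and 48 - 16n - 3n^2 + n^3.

Repeated division with remainder:
  n^3 + 8n^2 - 16n - 128 = (n^3 - 3n^2 - 16n + 48) + (11n^2 - 176)
  n^3 - 3n^2 - 16n + 48 = ((1/11)n - 3/11)(11n^2 - 176) + (0)
Last nonzero remainder: 11n^2 - 176. Dividing through by 11 gives the monic gcd n^2 - 16.

-16 + n^2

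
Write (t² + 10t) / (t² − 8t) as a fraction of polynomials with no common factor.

(t + 10)/(t − 8)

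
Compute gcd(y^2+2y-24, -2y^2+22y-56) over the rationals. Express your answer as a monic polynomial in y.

By polynomial division,
  y^2+2y-24 = (-1/2)(-2y^2+22y-56) + (13y-52)
  -2y^2+22y-56 = (-(2/13)y+14/13)(13y-52) + (0)
Last nonzero remainder: 13y-52. Dividing through by 13 gives the monic gcd y-4.

y-4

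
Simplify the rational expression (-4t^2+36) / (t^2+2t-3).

(-4t+12)/(t-1)

Apply the Euclidean algorithm:
  -4t^2+36 = (-4)(t^2+2t-3) + (8t+24)
  t^2+2t-3 = ((1/8)t-1/8)(8t+24) + (0)
Last nonzero remainder: 8t+24. Dividing through by 8 gives the monic gcd t+3.
Cancel t+3 from numerator and denominator to get the reduced form.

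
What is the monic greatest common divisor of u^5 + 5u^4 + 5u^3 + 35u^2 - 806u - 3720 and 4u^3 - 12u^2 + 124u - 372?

u^2 + 31

Repeated division with remainder:
  u^5 + 5u^4 + 5u^3 + 35u^2 - 806u - 3720 = ((1/4)u^2 + 2u - 1/2)(4u^3 - 12u^2 + 124u - 372) + (-126u^2 - 3906)
  4u^3 - 12u^2 + 124u - 372 = (-(2/63)u + 2/21)(-126u^2 - 3906) + (0)
Last nonzero remainder: -126u^2 - 3906. Dividing through by -126 gives the monic gcd u^2 + 31.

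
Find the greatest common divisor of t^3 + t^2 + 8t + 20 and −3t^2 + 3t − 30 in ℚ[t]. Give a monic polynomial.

t^2 − t + 10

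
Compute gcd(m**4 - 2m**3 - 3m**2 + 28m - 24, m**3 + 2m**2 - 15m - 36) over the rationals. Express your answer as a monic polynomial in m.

m + 3

Apply the Euclidean algorithm:
  m**4 - 2m**3 - 3m**2 + 28m - 24 = (m - 4)(m**3 + 2m**2 - 15m - 36) + (20m**2 + 4m - 168)
  m**3 + 2m**2 - 15m - 36 = ((1/20)m + 9/100)(20m**2 + 4m - 168) + (-(174/25)m - 522/25)
  20m**2 + 4m - 168 = (-(250/87)m + 700/87)(-(174/25)m - 522/25) + (0)
Last nonzero remainder: -(174/25)m - 522/25. Dividing through by -174/25 gives the monic gcd m + 3.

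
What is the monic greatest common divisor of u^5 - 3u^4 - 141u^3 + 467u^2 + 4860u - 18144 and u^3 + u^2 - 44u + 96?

Euclidean algorithm in ℚ[u]:
  u^5 - 3u^4 - 141u^3 + 467u^2 + 4860u - 18144 = (u^2 - 4u - 93)(u^3 + u^2 - 44u + 96) + (288u^2 + 1152u - 9216)
  u^3 + u^2 - 44u + 96 = ((1/288)u - 1/96)(288u^2 + 1152u - 9216) + (0)
Last nonzero remainder: 288u^2 + 1152u - 9216. Dividing through by 288 gives the monic gcd u^2 + 4u - 32.

u^2 + 4u - 32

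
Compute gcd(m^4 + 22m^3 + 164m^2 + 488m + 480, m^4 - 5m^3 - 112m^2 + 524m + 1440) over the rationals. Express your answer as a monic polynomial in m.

m^2 + 12m + 20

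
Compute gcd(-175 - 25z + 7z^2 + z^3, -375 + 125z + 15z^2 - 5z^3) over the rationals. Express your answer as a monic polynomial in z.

-25 + z^2

By polynomial division,
  z^3 + 7z^2 - 25z - 175 = (-1/5)(-5z^3 + 15z^2 + 125z - 375) + (10z^2 - 250)
  -5z^3 + 15z^2 + 125z - 375 = (-(1/2)z + 3/2)(10z^2 - 250) + (0)
Last nonzero remainder: 10z^2 - 250. Dividing through by 10 gives the monic gcd z^2 - 25.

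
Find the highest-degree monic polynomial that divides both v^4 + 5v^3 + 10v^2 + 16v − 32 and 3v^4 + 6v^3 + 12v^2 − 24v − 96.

Euclidean algorithm in ℚ[v]:
  v^4 + 5v^3 + 10v^2 + 16v − 32 = (1/3)(3v^4 + 6v^3 + 12v^2 − 24v − 96) + (3v^3 + 6v^2 + 24v)
  3v^4 + 6v^3 + 12v^2 − 24v − 96 = (v)(3v^3 + 6v^2 + 24v) + (−12v^2 − 24v − 96)
  3v^3 + 6v^2 + 24v = (−(1/4)v)(−12v^2 − 24v − 96) + (0)
Last nonzero remainder: −12v^2 − 24v − 96. Dividing through by −12 gives the monic gcd v^2 + 2v + 8.

v^2 + 2v + 8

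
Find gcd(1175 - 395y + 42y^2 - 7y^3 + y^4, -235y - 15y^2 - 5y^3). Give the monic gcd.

Euclidean algorithm in ℚ[y]:
  y^4 - 7y^3 + 42y^2 - 395y + 1175 = (-(1/5)y + 2)(-5y^3 - 15y^2 - 235y) + (25y^2 + 75y + 1175)
  -5y^3 - 15y^2 - 235y = (-(1/5)y)(25y^2 + 75y + 1175) + (0)
Last nonzero remainder: 25y^2 + 75y + 1175. Dividing through by 25 gives the monic gcd y^2 + 3y + 47.

47 + 3y + y^2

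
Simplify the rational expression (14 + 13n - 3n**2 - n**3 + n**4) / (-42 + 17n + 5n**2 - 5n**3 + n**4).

Euclidean algorithm in ℚ[n]:
  n**4 - n**3 - 3n**2 + 13n + 14 = (n**4 - 5n**3 + 5n**2 + 17n - 42) + (4n**3 - 8n**2 - 4n + 56)
  n**4 - 5n**3 + 5n**2 + 17n - 42 = ((1/4)n - 3/4)(4n**3 - 8n**2 - 4n + 56) + (0)
Last nonzero remainder: 4n**3 - 8n**2 - 4n + 56. Dividing through by 4 gives the monic gcd n**3 - 2n**2 - n + 14.
Cancel n**3 - 2n**2 - n + 14 from numerator and denominator to get the reduced form.

(1 + n)/(-3 + n)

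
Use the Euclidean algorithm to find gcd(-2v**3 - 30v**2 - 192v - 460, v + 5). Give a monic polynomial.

v + 5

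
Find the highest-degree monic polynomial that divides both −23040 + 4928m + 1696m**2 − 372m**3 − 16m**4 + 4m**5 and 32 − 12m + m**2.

32 − 12m + m**2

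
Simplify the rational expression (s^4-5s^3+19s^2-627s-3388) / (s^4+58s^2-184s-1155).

(s^2-7s-44)/(s^2-2s-15)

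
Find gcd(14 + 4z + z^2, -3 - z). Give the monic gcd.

1

Repeated division with remainder:
  z^2 + 4z + 14 = (-z - 1)(-z - 3) + (11)
  -z - 3 = (-(1/11)z - 3/11)(11) + (0)
The last nonzero remainder is the constant 11, so the polynomials are coprime and gcd = 1.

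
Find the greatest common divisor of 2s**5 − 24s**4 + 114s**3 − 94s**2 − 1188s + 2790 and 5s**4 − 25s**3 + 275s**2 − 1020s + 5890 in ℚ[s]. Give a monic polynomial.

s**2 − 7s + 31

Apply the Euclidean algorithm:
  2s**5 − 24s**4 + 114s**3 − 94s**2 − 1188s + 2790 = ((2/5)s − 14/5)(5s**4 − 25s**3 + 275s**2 − 1020s + 5890) + (−66s**3 + 1084s**2 − 6400s + 19282)
  5s**4 − 25s**3 + 275s**2 − 1020s + 5890 = (−(5/66)s − 1885/2178)(−66s**3 + 1084s**2 − 6400s + 19282) + ((793145/1089)s**2 − (5552015/1089)s + 24587495/1089)
  −66s**3 + 1084s**2 − 6400s + 19282 = (−(71874/793145)s + 677358/793145)((793145/1089)s**2 − (5552015/1089)s + 24587495/1089) + (0)
Last nonzero remainder: (793145/1089)s**2 − (5552015/1089)s + 24587495/1089. Dividing through by 793145/1089 gives the monic gcd s**2 − 7s + 31.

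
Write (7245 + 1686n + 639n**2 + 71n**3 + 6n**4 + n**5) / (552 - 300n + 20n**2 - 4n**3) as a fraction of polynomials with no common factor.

Apply the Euclidean algorithm:
  n**5 + 6n**4 + 71n**3 + 639n**2 + 1686n + 7245 = (-(1/4)n**2 - (11/4)n - 51/4)(-4n**3 + 20n**2 - 300n + 552) + (207n**2 - 621n + 14283)
  -4n**3 + 20n**2 - 300n + 552 = (-(4/207)n + 8/207)(207n**2 - 621n + 14283) + (0)
Last nonzero remainder: 207n**2 - 621n + 14283. Dividing through by 207 gives the monic gcd n**2 - 3n + 69.
Cancel n**2 - 3n + 69 from numerator and denominator to get the reduced form.

(-105 - 29n - 9n**2 - n**3)/(-8 + 4n)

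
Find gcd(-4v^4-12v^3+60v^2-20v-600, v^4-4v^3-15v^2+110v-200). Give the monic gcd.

Repeated division with remainder:
  -4v^4-12v^3+60v^2-20v-600 = (-4)(v^4-4v^3-15v^2+110v-200) + (-28v^3+420v-1400)
  v^4-4v^3-15v^2+110v-200 = (-(1/28)v+1/7)(-28v^3+420v-1400) + (0)
Last nonzero remainder: -28v^3+420v-1400. Dividing through by -28 gives the monic gcd v^3-15v+50.

v^3-15v+50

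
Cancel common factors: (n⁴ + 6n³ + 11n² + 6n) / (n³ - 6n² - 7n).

(n² + 5n + 6)/(n - 7)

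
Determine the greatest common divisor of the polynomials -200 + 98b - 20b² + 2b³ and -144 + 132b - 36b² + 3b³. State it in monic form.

By polynomial division,
  2b³ - 20b² + 98b - 200 = (2/3)(3b³ - 36b² + 132b - 144) + (4b² + 10b - 104)
  3b³ - 36b² + 132b - 144 = ((3/4)b - 87/8)(4b² + 10b - 104) + ((1275/4)b - 1275)
  4b² + 10b - 104 = ((16/1275)b + 104/1275)((1275/4)b - 1275) + (0)
Last nonzero remainder: (1275/4)b - 1275. Dividing through by 1275/4 gives the monic gcd b - 4.

-4 + b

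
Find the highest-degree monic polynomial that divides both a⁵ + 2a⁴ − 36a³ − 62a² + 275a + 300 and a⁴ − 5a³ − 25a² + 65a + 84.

By polynomial division,
  a⁵ + 2a⁴ − 36a³ − 62a² + 275a + 300 = (a + 7)(a⁴ − 5a³ − 25a² + 65a + 84) + (24a³ + 48a² − 264a − 288)
  a⁴ − 5a³ − 25a² + 65a + 84 = ((1/24)a − 7/24)(24a³ + 48a² − 264a − 288) + (0)
Last nonzero remainder: 24a³ + 48a² − 264a − 288. Dividing through by 24 gives the monic gcd a³ + 2a² − 11a − 12.

a³ + 2a² − 11a − 12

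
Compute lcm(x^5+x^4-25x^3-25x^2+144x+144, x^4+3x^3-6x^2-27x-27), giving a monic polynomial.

x^7+4x^6-19x^5-97x^4-6x^3+501x^2+864x+432

Euclidean algorithm in ℚ[x]:
  x^5+x^4-25x^3-25x^2+144x+144 = (x-2)(x^4+3x^3-6x^2-27x-27) + (-13x^3-10x^2+117x+90)
  x^4+3x^3-6x^2-27x-27 = (-(1/13)x-29/169)(-13x^3-10x^2+117x+90) + ((217/169)x^2-1953/169)
  -13x^3-10x^2+117x+90 = (-(2197/217)x-1690/217)((217/169)x^2-1953/169) + (0)
Last nonzero remainder: (217/169)x^2-1953/169. Dividing through by 217/169 gives the monic gcd x^2-9.
Then lcm(f, g) = f·g / gcd(f, g); expanding and making the result monic gives the answer.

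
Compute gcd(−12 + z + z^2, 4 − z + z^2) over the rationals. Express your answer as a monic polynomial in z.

Euclidean algorithm in ℚ[z]:
  z^2 + z − 12 = (z^2 − z + 4) + (2z − 16)
  z^2 − z + 4 = ((1/2)z + 7/2)(2z − 16) + (60)
  2z − 16 = ((1/30)z − 4/15)(60) + (0)
The last nonzero remainder is the constant 60, so the polynomials are coprime and gcd = 1.

1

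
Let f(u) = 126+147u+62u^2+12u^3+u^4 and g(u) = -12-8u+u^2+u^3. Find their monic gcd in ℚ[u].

Apply the Euclidean algorithm:
  u^4+12u^3+62u^2+147u+126 = (u+11)(u^3+u^2-8u-12) + (59u^2+247u+258)
  u^3+u^2-8u-12 = ((1/59)u-188/3481)(59u^2+247u+258) + ((3366/3481)u+6732/3481)
  59u^2+247u+258 = ((205379/3366)u+149683/1122)((3366/3481)u+6732/3481) + (0)
Last nonzero remainder: (3366/3481)u+6732/3481. Dividing through by 3366/3481 gives the monic gcd u+2.

2+u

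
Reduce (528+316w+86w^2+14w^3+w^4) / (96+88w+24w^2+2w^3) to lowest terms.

(22+4w+w^2)/(4+2w)

Euclidean algorithm in ℚ[w]:
  w^4+14w^3+86w^2+316w+528 = ((1/2)w+1)(2w^3+24w^2+88w+96) + (18w^2+180w+432)
  2w^3+24w^2+88w+96 = ((1/9)w+2/9)(18w^2+180w+432) + (0)
Last nonzero remainder: 18w^2+180w+432. Dividing through by 18 gives the monic gcd w^2+10w+24.
Cancel w^2+10w+24 from numerator and denominator to get the reduced form.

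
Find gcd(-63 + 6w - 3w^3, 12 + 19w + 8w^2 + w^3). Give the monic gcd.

3 + w

Apply the Euclidean algorithm:
  -3w^3 + 6w - 63 = (-3)(w^3 + 8w^2 + 19w + 12) + (24w^2 + 63w - 27)
  w^3 + 8w^2 + 19w + 12 = ((1/24)w + 43/192)(24w^2 + 63w - 27) + ((385/64)w + 1155/64)
  24w^2 + 63w - 27 = ((1536/385)w - 576/385)((385/64)w + 1155/64) + (0)
Last nonzero remainder: (385/64)w + 1155/64. Dividing through by 385/64 gives the monic gcd w + 3.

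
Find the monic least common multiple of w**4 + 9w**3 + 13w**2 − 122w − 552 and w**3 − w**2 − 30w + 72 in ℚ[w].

w**5 + 6w**4 − 14w**3 − 161w**2 − 186w + 1656

Repeated division with remainder:
  w**4 + 9w**3 + 13w**2 − 122w − 552 = (w + 10)(w**3 − w**2 − 30w + 72) + (53w**2 + 106w − 1272)
  w**3 − w**2 − 30w + 72 = ((1/53)w − 3/53)(53w**2 + 106w − 1272) + (0)
Last nonzero remainder: 53w**2 + 106w − 1272. Dividing through by 53 gives the monic gcd w**2 + 2w − 24.
Then lcm(f, g) = f·g / gcd(f, g); expanding and making the result monic gives the answer.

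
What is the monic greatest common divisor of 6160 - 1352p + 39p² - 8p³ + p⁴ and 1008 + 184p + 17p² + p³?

112 + 8p + p²

Euclidean algorithm in ℚ[p]:
  p⁴ - 8p³ + 39p² - 1352p + 6160 = (p - 25)(p³ + 17p² + 184p + 1008) + (280p² + 2240p + 31360)
  p³ + 17p² + 184p + 1008 = ((1/280)p + 9/280)(280p² + 2240p + 31360) + (0)
Last nonzero remainder: 280p² + 2240p + 31360. Dividing through by 280 gives the monic gcd p² + 8p + 112.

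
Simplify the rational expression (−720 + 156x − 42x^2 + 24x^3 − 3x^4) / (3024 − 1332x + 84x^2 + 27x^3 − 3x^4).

Euclidean algorithm in ℚ[x]:
  −3x^4 + 24x^3 − 42x^2 + 156x − 720 = (−3x^4 + 27x^3 + 84x^2 − 1332x + 3024) + (−3x^3 − 126x^2 + 1488x − 3744)
  −3x^4 + 27x^3 + 84x^2 − 1332x + 3024 = (x − 51)(−3x^3 − 126x^2 + 1488x − 3744) + (−7830x^2 + 78300x − 187920)
  −3x^3 − 126x^2 + 1488x − 3744 = ((1/2610)x + 26/1305)(−7830x^2 + 78300x − 187920) + (0)
Last nonzero remainder: −7830x^2 + 78300x − 187920. Dividing through by −7830 gives the monic gcd x^2 − 10x + 24.
Cancel x^2 − 10x + 24 from numerator and denominator to get the reduced form.

(10 + 2x + x^2)/(−42 + x + x^2)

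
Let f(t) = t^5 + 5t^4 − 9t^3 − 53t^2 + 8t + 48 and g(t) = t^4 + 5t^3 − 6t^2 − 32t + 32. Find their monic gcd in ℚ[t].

Euclidean algorithm in ℚ[t]:
  t^5 + 5t^4 − 9t^3 − 53t^2 + 8t + 48 = (t)(t^4 + 5t^3 − 6t^2 − 32t + 32) + (−3t^3 − 21t^2 − 24t + 48)
  t^4 + 5t^3 − 6t^2 − 32t + 32 = (−(1/3)t + 2/3)(−3t^3 − 21t^2 − 24t + 48) + (0)
Last nonzero remainder: −3t^3 − 21t^2 − 24t + 48. Dividing through by −3 gives the monic gcd t^3 + 7t^2 + 8t − 16.

t^3 + 7t^2 + 8t − 16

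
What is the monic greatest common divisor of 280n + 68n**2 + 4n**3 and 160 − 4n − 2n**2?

10 + n

Repeated division with remainder:
  4n**3 + 68n**2 + 280n = (−2n − 30)(−2n**2 − 4n + 160) + (480n + 4800)
  −2n**2 − 4n + 160 = (−(1/240)n + 1/30)(480n + 4800) + (0)
Last nonzero remainder: 480n + 4800. Dividing through by 480 gives the monic gcd n + 10.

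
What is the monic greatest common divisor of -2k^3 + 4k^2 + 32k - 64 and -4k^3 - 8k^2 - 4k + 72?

k - 2

By polynomial division,
  -2k^3 + 4k^2 + 32k - 64 = (1/2)(-4k^3 - 8k^2 - 4k + 72) + (8k^2 + 34k - 100)
  -4k^3 - 8k^2 - 4k + 72 = (-(1/2)k + 9/8)(8k^2 + 34k - 100) + (-(369/4)k + 369/2)
  8k^2 + 34k - 100 = (-(32/369)k - 200/369)(-(369/4)k + 369/2) + (0)
Last nonzero remainder: -(369/4)k + 369/2. Dividing through by -369/4 gives the monic gcd k - 2.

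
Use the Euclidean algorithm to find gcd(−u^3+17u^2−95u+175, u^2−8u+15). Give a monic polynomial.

Euclidean algorithm in ℚ[u]:
  −u^3+17u^2−95u+175 = (−u+9)(u^2−8u+15) + (−8u+40)
  u^2−8u+15 = (−(1/8)u+3/8)(−8u+40) + (0)
Last nonzero remainder: −8u+40. Dividing through by −8 gives the monic gcd u−5.

u−5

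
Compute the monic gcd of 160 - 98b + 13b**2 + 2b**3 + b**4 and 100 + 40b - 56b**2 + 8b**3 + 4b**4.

Apply the Euclidean algorithm:
  b**4 + 2b**3 + 13b**2 - 98b + 160 = (1/4)(4b**4 + 8b**3 - 56b**2 + 40b + 100) + (27b**2 - 108b + 135)
  4b**4 + 8b**3 - 56b**2 + 40b + 100 = ((4/27)b**2 + (8/9)b + 20/27)(27b**2 - 108b + 135) + (0)
Last nonzero remainder: 27b**2 - 108b + 135. Dividing through by 27 gives the monic gcd b**2 - 4b + 5.

5 - 4b + b**2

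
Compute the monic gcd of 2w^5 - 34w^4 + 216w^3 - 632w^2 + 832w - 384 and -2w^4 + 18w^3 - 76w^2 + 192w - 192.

Euclidean algorithm in ℚ[w]:
  2w^5 - 34w^4 + 216w^3 - 632w^2 + 832w - 384 = (-w + 8)(-2w^4 + 18w^3 - 76w^2 + 192w - 192) + (-4w^3 + 168w^2 - 896w + 1152)
  -2w^4 + 18w^3 - 76w^2 + 192w - 192 = ((1/2)w + 33/2)(-4w^3 + 168w^2 - 896w + 1152) + (-2400w^2 + 14400w - 19200)
  -4w^3 + 168w^2 - 896w + 1152 = ((1/600)w - 3/50)(-2400w^2 + 14400w - 19200) + (0)
Last nonzero remainder: -2400w^2 + 14400w - 19200. Dividing through by -2400 gives the monic gcd w^2 - 6w + 8.

w^2 - 6w + 8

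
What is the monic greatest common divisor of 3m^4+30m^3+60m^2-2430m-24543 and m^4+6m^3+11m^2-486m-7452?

m^2-81

Euclidean algorithm in ℚ[m]:
  3m^4+30m^3+60m^2-2430m-24543 = (3)(m^4+6m^3+11m^2-486m-7452) + (12m^3+27m^2-972m-2187)
  m^4+6m^3+11m^2-486m-7452 = ((1/12)m+5/16)(12m^3+27m^2-972m-2187) + ((1337/16)m^2-108297/16)
  12m^3+27m^2-972m-2187 = ((192/1337)m+432/1337)((1337/16)m^2-108297/16) + (0)
Last nonzero remainder: (1337/16)m^2-108297/16. Dividing through by 1337/16 gives the monic gcd m^2-81.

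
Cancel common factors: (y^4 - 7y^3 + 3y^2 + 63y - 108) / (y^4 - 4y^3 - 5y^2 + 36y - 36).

Apply the Euclidean algorithm:
  y^4 - 7y^3 + 3y^2 + 63y - 108 = (y^4 - 4y^3 - 5y^2 + 36y - 36) + (-3y^3 + 8y^2 + 27y - 72)
  y^4 - 4y^3 - 5y^2 + 36y - 36 = (-(1/3)y + 4/9)(-3y^3 + 8y^2 + 27y - 72) + ((4/9)y^2 - 4)
  -3y^3 + 8y^2 + 27y - 72 = (-(27/4)y + 18)((4/9)y^2 - 4) + (0)
Last nonzero remainder: (4/9)y^2 - 4. Dividing through by 4/9 gives the monic gcd y^2 - 9.
Cancel y^2 - 9 from numerator and denominator to get the reduced form.

(y^2 - 7y + 12)/(y^2 - 4y + 4)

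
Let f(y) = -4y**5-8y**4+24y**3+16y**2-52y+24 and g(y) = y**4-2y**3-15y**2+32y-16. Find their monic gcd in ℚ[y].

Apply the Euclidean algorithm:
  -4y**5-8y**4+24y**3+16y**2-52y+24 = (-4y-16)(y**4-2y**3-15y**2+32y-16) + (-68y**3-96y**2+396y-232)
  y**4-2y**3-15y**2+32y-16 = (-(1/68)y+29/578)(-68y**3-96y**2+396y-232) + (-(1260/289)y**2+(2520/289)y-1260/289)
  -68y**3-96y**2+396y-232 = ((4913/315)y+16762/315)(-(1260/289)y**2+(2520/289)y-1260/289) + (0)
Last nonzero remainder: -(1260/289)y**2+(2520/289)y-1260/289. Dividing through by -1260/289 gives the monic gcd y**2-2y+1.

y**2-2y+1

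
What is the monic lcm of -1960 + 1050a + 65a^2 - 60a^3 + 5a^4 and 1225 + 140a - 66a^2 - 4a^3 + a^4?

-9800 + 1330a + 2033a^2 + 40a^3 - 82a^4 - 2a^5 + a^6

Euclidean algorithm in ℚ[a]:
  5a^4 - 60a^3 + 65a^2 + 1050a - 1960 = (5)(a^4 - 4a^3 - 66a^2 + 140a + 1225) + (-40a^3 + 395a^2 + 350a - 8085)
  a^4 - 4a^3 - 66a^2 + 140a + 1225 = (-(1/40)a - 47/320)(-40a^3 + 395a^2 + 350a - 8085) + ((49/64)a^2 - (343/32)a + 2401/64)
  -40a^3 + 395a^2 + 350a - 8085 = (-(2560/49)a - 10560/49)((49/64)a^2 - (343/32)a + 2401/64) + (0)
Last nonzero remainder: (49/64)a^2 - (343/32)a + 2401/64. Dividing through by 49/64 gives the monic gcd a^2 - 14a + 49.
Then lcm(f, g) = f·g / gcd(f, g); expanding and making the result monic gives the answer.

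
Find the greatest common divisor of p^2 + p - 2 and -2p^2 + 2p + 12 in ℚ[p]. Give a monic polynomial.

p + 2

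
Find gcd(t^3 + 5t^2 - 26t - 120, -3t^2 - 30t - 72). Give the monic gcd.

t^2 + 10t + 24

Apply the Euclidean algorithm:
  t^3 + 5t^2 - 26t - 120 = (-(1/3)t + 5/3)(-3t^2 - 30t - 72) + (0)
Last nonzero remainder: -3t^2 - 30t - 72. Dividing through by -3 gives the monic gcd t^2 + 10t + 24.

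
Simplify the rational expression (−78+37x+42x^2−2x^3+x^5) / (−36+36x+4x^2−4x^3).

(−26−5x+2x^2−x^3)/(−12+4x)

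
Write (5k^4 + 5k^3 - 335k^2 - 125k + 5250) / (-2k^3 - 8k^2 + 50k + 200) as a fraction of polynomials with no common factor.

(-5k^2 - 5k + 210)/(2k + 8)

By polynomial division,
  5k^4 + 5k^3 - 335k^2 - 125k + 5250 = (-(5/2)k + 15/2)(-2k^3 - 8k^2 + 50k + 200) + (-150k^2 + 3750)
  -2k^3 - 8k^2 + 50k + 200 = ((1/75)k + 4/75)(-150k^2 + 3750) + (0)
Last nonzero remainder: -150k^2 + 3750. Dividing through by -150 gives the monic gcd k^2 - 25.
Cancel k^2 - 25 from numerator and denominator to get the reduced form.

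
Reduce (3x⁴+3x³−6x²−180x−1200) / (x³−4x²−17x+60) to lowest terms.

(3x²+6x+60)/(x−3)

Euclidean algorithm in ℚ[x]:
  3x⁴+3x³−6x²−180x−1200 = (3x+15)(x³−4x²−17x+60) + (105x²−105x−2100)
  x³−4x²−17x+60 = ((1/105)x−1/35)(105x²−105x−2100) + (0)
Last nonzero remainder: 105x²−105x−2100. Dividing through by 105 gives the monic gcd x²−x−20.
Cancel x²−x−20 from numerator and denominator to get the reduced form.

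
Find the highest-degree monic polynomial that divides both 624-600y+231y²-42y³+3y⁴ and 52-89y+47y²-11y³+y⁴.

-52+37y-10y²+y³

Repeated division with remainder:
  3y⁴-42y³+231y²-600y+624 = (3)(y⁴-11y³+47y²-89y+52) + (-9y³+90y²-333y+468)
  y⁴-11y³+47y²-89y+52 = (-(1/9)y+1/9)(-9y³+90y²-333y+468) + (0)
Last nonzero remainder: -9y³+90y²-333y+468. Dividing through by -9 gives the monic gcd y³-10y²+37y-52.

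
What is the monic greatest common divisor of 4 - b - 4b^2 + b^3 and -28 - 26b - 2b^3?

Repeated division with remainder:
  b^3 - 4b^2 - b + 4 = (-1/2)(-2b^3 - 26b - 28) + (-4b^2 - 14b - 10)
  -2b^3 - 26b - 28 = ((1/2)b - 7/4)(-4b^2 - 14b - 10) + (-(91/2)b - 91/2)
  -4b^2 - 14b - 10 = ((8/91)b + 20/91)(-(91/2)b - 91/2) + (0)
Last nonzero remainder: -(91/2)b - 91/2. Dividing through by -91/2 gives the monic gcd b + 1.

1 + b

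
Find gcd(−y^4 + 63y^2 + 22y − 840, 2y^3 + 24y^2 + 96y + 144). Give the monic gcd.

Repeated division with remainder:
  −y^4 + 63y^2 + 22y − 840 = (−(1/2)y + 6)(2y^3 + 24y^2 + 96y + 144) + (−33y^2 − 482y − 1704)
  2y^3 + 24y^2 + 96y + 144 = (−(2/33)y + 172/1089)(−33y^2 − 482y − 1704) + ((74984/1089)y + 149968/363)
  −33y^2 − 482y − 1704 = (−(35937/74984)y − 77319/18746)((74984/1089)y + 149968/363) + (0)
Last nonzero remainder: (74984/1089)y + 149968/363. Dividing through by 74984/1089 gives the monic gcd y + 6.

y + 6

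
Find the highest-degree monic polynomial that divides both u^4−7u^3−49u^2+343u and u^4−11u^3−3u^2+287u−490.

u^2−14u+49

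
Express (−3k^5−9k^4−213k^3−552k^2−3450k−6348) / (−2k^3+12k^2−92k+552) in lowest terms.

By polynomial division,
  −3k^5−9k^4−213k^3−552k^2−3450k−6348 = ((3/2)k^2+(27/2)k+237/2)(−2k^3+12k^2−92k+552) + (−1560k^2−71760)
  −2k^3+12k^2−92k+552 = ((1/780)k−1/130)(−1560k^2−71760) + (0)
Last nonzero remainder: −1560k^2−71760. Dividing through by −1560 gives the monic gcd k^2+46.
Cancel k^2+46 from numerator and denominator to get the reduced form.

(3k^3+9k^2+75k+138)/(2k−12)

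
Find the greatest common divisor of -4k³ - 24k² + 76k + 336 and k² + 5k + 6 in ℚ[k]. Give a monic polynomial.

k + 3

Euclidean algorithm in ℚ[k]:
  -4k³ - 24k² + 76k + 336 = (-4k - 4)(k² + 5k + 6) + (120k + 360)
  k² + 5k + 6 = ((1/120)k + 1/60)(120k + 360) + (0)
Last nonzero remainder: 120k + 360. Dividing through by 120 gives the monic gcd k + 3.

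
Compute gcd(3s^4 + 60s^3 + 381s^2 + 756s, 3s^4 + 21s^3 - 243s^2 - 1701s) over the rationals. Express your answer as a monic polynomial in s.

s^3 + 16s^2 + 63s

Euclidean algorithm in ℚ[s]:
  3s^4 + 60s^3 + 381s^2 + 756s = (3s^4 + 21s^3 - 243s^2 - 1701s) + (39s^3 + 624s^2 + 2457s)
  3s^4 + 21s^3 - 243s^2 - 1701s = ((1/13)s - 9/13)(39s^3 + 624s^2 + 2457s) + (0)
Last nonzero remainder: 39s^3 + 624s^2 + 2457s. Dividing through by 39 gives the monic gcd s^3 + 16s^2 + 63s.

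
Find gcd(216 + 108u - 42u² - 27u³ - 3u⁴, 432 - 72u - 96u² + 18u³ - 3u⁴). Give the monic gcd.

-4 + u²

Euclidean algorithm in ℚ[u]:
  -3u⁴ - 27u³ - 42u² + 108u + 216 = (-3u⁴ + 18u³ - 96u² - 72u + 432) + (-45u³ + 54u² + 180u - 216)
  -3u⁴ + 18u³ - 96u² - 72u + 432 = ((1/15)u - 8/25)(-45u³ + 54u² + 180u - 216) + (-(2268/25)u² + 9072/25)
  -45u³ + 54u² + 180u - 216 = ((125/252)u - 25/42)(-(2268/25)u² + 9072/25) + (0)
Last nonzero remainder: -(2268/25)u² + 9072/25. Dividing through by -2268/25 gives the monic gcd u² - 4.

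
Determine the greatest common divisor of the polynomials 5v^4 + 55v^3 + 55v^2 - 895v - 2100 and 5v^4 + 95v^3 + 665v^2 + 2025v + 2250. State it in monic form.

Apply the Euclidean algorithm:
  5v^4 + 55v^3 + 55v^2 - 895v - 2100 = (5v^4 + 95v^3 + 665v^2 + 2025v + 2250) + (-40v^3 - 610v^2 - 2920v - 4350)
  5v^4 + 95v^3 + 665v^2 + 2025v + 2250 = (-(1/8)v - 15/32)(-40v^3 - 610v^2 - 2920v - 4350) + ((225/16)v^2 + (225/2)v + 3375/16)
  -40v^3 - 610v^2 - 2920v - 4350 = (-(128/45)v - 928/45)((225/16)v^2 + (225/2)v + 3375/16) + (0)
Last nonzero remainder: (225/16)v^2 + (225/2)v + 3375/16. Dividing through by 225/16 gives the monic gcd v^2 + 8v + 15.

v^2 + 8v + 15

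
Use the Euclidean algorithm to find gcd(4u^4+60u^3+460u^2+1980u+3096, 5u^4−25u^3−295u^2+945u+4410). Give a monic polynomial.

u^2+9u+18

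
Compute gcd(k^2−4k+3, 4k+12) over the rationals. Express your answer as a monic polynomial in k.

1

Repeated division with remainder:
  k^2−4k+3 = ((1/4)k−7/4)(4k+12) + (24)
  4k+12 = ((1/6)k+1/2)(24) + (0)
The last nonzero remainder is the constant 24, so the polynomials are coprime and gcd = 1.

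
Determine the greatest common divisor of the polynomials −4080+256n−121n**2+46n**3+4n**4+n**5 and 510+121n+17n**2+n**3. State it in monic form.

Euclidean algorithm in ℚ[n]:
  n**5+4n**4+46n**3−121n**2+256n−4080 = (n**2−13n+146)(n**3+17n**2+121n+510) + (−1540n**2−10780n−78540)
  n**3+17n**2+121n+510 = (−(1/1540)n−1/154)(−1540n**2−10780n−78540) + (0)
Last nonzero remainder: −1540n**2−10780n−78540. Dividing through by −1540 gives the monic gcd n**2+7n+51.

51+7n+n**2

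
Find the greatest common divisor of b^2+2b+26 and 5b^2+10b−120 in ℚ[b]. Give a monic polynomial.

1

By polynomial division,
  b^2+2b+26 = (1/5)(5b^2+10b−120) + (50)
  5b^2+10b−120 = ((1/10)b^2+(1/5)b−12/5)(50) + (0)
The last nonzero remainder is the constant 50, so the polynomials are coprime and gcd = 1.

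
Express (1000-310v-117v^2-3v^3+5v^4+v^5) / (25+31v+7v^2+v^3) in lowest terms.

(40-22v-v^2+v^3)/(1+v)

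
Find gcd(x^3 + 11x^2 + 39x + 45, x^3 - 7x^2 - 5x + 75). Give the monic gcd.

Repeated division with remainder:
  x^3 + 11x^2 + 39x + 45 = (x^3 - 7x^2 - 5x + 75) + (18x^2 + 44x - 30)
  x^3 - 7x^2 - 5x + 75 = ((1/18)x - 85/162)(18x^2 + 44x - 30) + ((1600/81)x + 1600/27)
  18x^2 + 44x - 30 = ((729/800)x - 81/160)((1600/81)x + 1600/27) + (0)
Last nonzero remainder: (1600/81)x + 1600/27. Dividing through by 1600/81 gives the monic gcd x + 3.

x + 3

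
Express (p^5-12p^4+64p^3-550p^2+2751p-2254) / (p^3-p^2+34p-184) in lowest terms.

Euclidean algorithm in ℚ[p]:
  p^5-12p^4+64p^3-550p^2+2751p-2254 = (p^2-11p+19)(p^3-p^2+34p-184) + (27p^2+81p+1242)
  p^3-p^2+34p-184 = ((1/27)p-4/27)(27p^2+81p+1242) + (0)
Last nonzero remainder: 27p^2+81p+1242. Dividing through by 27 gives the monic gcd p^2+3p+46.
Cancel p^2+3p+46 from numerator and denominator to get the reduced form.

(p^3-15p^2+63p-49)/(p-4)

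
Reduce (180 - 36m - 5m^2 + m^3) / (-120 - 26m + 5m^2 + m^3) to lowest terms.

(-6 + m)/(4 + m)

By polynomial division,
  m^3 - 5m^2 - 36m + 180 = (m^3 + 5m^2 - 26m - 120) + (-10m^2 - 10m + 300)
  m^3 + 5m^2 - 26m - 120 = (-(1/10)m - 2/5)(-10m^2 - 10m + 300) + (0)
Last nonzero remainder: -10m^2 - 10m + 300. Dividing through by -10 gives the monic gcd m^2 + m - 30.
Cancel m^2 + m - 30 from numerator and denominator to get the reduced form.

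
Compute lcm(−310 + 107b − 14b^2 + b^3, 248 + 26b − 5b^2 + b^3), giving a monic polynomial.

−1240 + 118b + 51b^2 − 10b^3 + b^4

Repeated division with remainder:
  b^3 − 14b^2 + 107b − 310 = (b^3 − 5b^2 + 26b + 248) + (−9b^2 + 81b − 558)
  b^3 − 5b^2 + 26b + 248 = (−(1/9)b − 4/9)(−9b^2 + 81b − 558) + (0)
Last nonzero remainder: −9b^2 + 81b − 558. Dividing through by −9 gives the monic gcd b^2 − 9b + 62.
Then lcm(f, g) = f·g / gcd(f, g); expanding and making the result monic gives the answer.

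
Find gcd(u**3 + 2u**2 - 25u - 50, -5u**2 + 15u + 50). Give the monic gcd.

u**2 - 3u - 10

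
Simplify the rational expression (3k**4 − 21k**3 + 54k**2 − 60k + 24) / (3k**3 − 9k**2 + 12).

(k**2 − 3k + 2)/(k + 1)

Repeated division with remainder:
  3k**4 − 21k**3 + 54k**2 − 60k + 24 = (k − 4)(3k**3 − 9k**2 + 12) + (18k**2 − 72k + 72)
  3k**3 − 9k**2 + 12 = ((1/6)k + 1/6)(18k**2 − 72k + 72) + (0)
Last nonzero remainder: 18k**2 − 72k + 72. Dividing through by 18 gives the monic gcd k**2 − 4k + 4.
Cancel k**2 − 4k + 4 from numerator and denominator to get the reduced form.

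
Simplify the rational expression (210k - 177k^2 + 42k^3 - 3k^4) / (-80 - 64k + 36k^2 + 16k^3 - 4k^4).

(-21k + 3k^2)/(8 + 12k + 4k^2)

Euclidean algorithm in ℚ[k]:
  -3k^4 + 42k^3 - 177k^2 + 210k = (3/4)(-4k^4 + 16k^3 + 36k^2 - 64k - 80) + (30k^3 - 204k^2 + 258k + 60)
  -4k^4 + 16k^3 + 36k^2 - 64k - 80 = (-(2/15)k - 28/75)(30k^3 - 204k^2 + 258k + 60) + (-(144/25)k^2 + (1008/25)k - 288/5)
  30k^3 - 204k^2 + 258k + 60 = (-(125/24)k - 25/24)(-(144/25)k^2 + (1008/25)k - 288/5) + (0)
Last nonzero remainder: -(144/25)k^2 + (1008/25)k - 288/5. Dividing through by -144/25 gives the monic gcd k^2 - 7k + 10.
Cancel k^2 - 7k + 10 from numerator and denominator to get the reduced form.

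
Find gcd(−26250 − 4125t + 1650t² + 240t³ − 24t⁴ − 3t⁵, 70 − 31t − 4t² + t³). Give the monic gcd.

−35 − 2t + t²

Apply the Euclidean algorithm:
  −3t⁵ − 24t⁴ + 240t³ + 1650t² − 4125t − 26250 = (−3t² − 36t + 3)(t³ − 4t² − 31t + 70) + (756t² − 1512t − 26460)
  t³ − 4t² − 31t + 70 = ((1/756)t − 1/378)(756t² − 1512t − 26460) + (0)
Last nonzero remainder: 756t² − 1512t − 26460. Dividing through by 756 gives the monic gcd t² − 2t − 35.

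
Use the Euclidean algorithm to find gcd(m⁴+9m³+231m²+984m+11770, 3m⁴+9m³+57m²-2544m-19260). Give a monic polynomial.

Apply the Euclidean algorithm:
  m⁴+9m³+231m²+984m+11770 = (1/3)(3m⁴+9m³+57m²-2544m-19260) + (6m³+212m²+1832m+18190)
  3m⁴+9m³+57m²-2544m-19260 = ((1/2)m-97/6)(6m³+212m²+1832m+18190) + ((7705/3)m²+(53935/3)m+824435/3)
  6m³+212m²+1832m+18190 = ((18/7705)m+102/1541)((7705/3)m²+(53935/3)m+824435/3) + (0)
Last nonzero remainder: (7705/3)m²+(53935/3)m+824435/3. Dividing through by 7705/3 gives the monic gcd m²+7m+107.

m²+7m+107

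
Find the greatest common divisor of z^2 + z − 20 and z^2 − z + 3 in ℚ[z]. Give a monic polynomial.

1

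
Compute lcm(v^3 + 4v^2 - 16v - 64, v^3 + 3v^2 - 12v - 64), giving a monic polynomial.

Euclidean algorithm in ℚ[v]:
  v^3 + 4v^2 - 16v - 64 = (v^3 + 3v^2 - 12v - 64) + (v^2 - 4v)
  v^3 + 3v^2 - 12v - 64 = (v + 7)(v^2 - 4v) + (16v - 64)
  v^2 - 4v = ((1/16)v)(16v - 64) + (0)
Last nonzero remainder: 16v - 64. Dividing through by 16 gives the monic gcd v - 4.
Then lcm(f, g) = f·g / gcd(f, g); expanding and making the result monic gives the answer.

v^5 + 11v^4 + 28v^3 - 112v^2 - 704v - 1024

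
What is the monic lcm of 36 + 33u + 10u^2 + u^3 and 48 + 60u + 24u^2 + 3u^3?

144 + 276u + 208u^2 + 77u^3 + 14u^4 + u^5

By polynomial division,
  u^3 + 10u^2 + 33u + 36 = (1/3)(3u^3 + 24u^2 + 60u + 48) + (2u^2 + 13u + 20)
  3u^3 + 24u^2 + 60u + 48 = ((3/2)u + 9/4)(2u^2 + 13u + 20) + ((3/4)u + 3)
  2u^2 + 13u + 20 = ((8/3)u + 20/3)((3/4)u + 3) + (0)
Last nonzero remainder: (3/4)u + 3. Dividing through by 3/4 gives the monic gcd u + 4.
Then lcm(f, g) = f·g / gcd(f, g); expanding and making the result monic gives the answer.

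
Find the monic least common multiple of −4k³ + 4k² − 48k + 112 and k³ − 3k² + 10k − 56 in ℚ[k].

k⁴ − 5k³ + 16k² − 76k + 112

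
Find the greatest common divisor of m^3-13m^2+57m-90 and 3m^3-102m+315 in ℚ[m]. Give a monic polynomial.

Apply the Euclidean algorithm:
  m^3-13m^2+57m-90 = (1/3)(3m^3-102m+315) + (-13m^2+91m-195)
  3m^3-102m+315 = (-(3/13)m-21/13)(-13m^2+91m-195) + (0)
Last nonzero remainder: -13m^2+91m-195. Dividing through by -13 gives the monic gcd m^2-7m+15.

m^2-7m+15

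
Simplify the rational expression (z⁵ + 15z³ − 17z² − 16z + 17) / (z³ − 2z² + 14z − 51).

(z³ − z² − z + 1)/(z − 3)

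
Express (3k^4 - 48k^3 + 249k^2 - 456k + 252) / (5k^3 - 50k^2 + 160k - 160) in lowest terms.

(3k^3 - 42k^2 + 165k - 126)/(5k^2 - 40k + 80)

Repeated division with remainder:
  3k^4 - 48k^3 + 249k^2 - 456k + 252 = ((3/5)k - 18/5)(5k^3 - 50k^2 + 160k - 160) + (-27k^2 + 216k - 324)
  5k^3 - 50k^2 + 160k - 160 = (-(5/27)k + 10/27)(-27k^2 + 216k - 324) + (20k - 40)
  -27k^2 + 216k - 324 = (-(27/20)k + 81/10)(20k - 40) + (0)
Last nonzero remainder: 20k - 40. Dividing through by 20 gives the monic gcd k - 2.
Cancel k - 2 from numerator and denominator to get the reduced form.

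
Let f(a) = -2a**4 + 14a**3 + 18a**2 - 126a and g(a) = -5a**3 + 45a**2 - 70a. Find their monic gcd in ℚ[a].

a**2 - 7a

By polynomial division,
  -2a**4 + 14a**3 + 18a**2 - 126a = ((2/5)a + 4/5)(-5a**3 + 45a**2 - 70a) + (10a**2 - 70a)
  -5a**3 + 45a**2 - 70a = (-(1/2)a + 1)(10a**2 - 70a) + (0)
Last nonzero remainder: 10a**2 - 70a. Dividing through by 10 gives the monic gcd a**2 - 7a.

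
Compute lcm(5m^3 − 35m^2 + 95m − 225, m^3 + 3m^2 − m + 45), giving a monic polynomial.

Apply the Euclidean algorithm:
  5m^3 − 35m^2 + 95m − 225 = (5)(m^3 + 3m^2 − m + 45) + (−50m^2 + 100m − 450)
  m^3 + 3m^2 − m + 45 = (−(1/50)m − 1/10)(−50m^2 + 100m − 450) + (0)
Last nonzero remainder: −50m^2 + 100m − 450. Dividing through by −50 gives the monic gcd m^2 − 2m + 9.
Then lcm(f, g) = f·g / gcd(f, g); expanding and making the result monic gives the answer.

m^4 − 2m^3 − 16m^2 + 50m − 225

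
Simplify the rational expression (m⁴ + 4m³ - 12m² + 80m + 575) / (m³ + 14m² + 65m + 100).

Euclidean algorithm in ℚ[m]:
  m⁴ + 4m³ - 12m² + 80m + 575 = (m - 10)(m³ + 14m² + 65m + 100) + (63m² + 630m + 1575)
  m³ + 14m² + 65m + 100 = ((1/63)m + 4/63)(63m² + 630m + 1575) + (0)
Last nonzero remainder: 63m² + 630m + 1575. Dividing through by 63 gives the monic gcd m² + 10m + 25.
Cancel m² + 10m + 25 from numerator and denominator to get the reduced form.

(m² - 6m + 23)/(m + 4)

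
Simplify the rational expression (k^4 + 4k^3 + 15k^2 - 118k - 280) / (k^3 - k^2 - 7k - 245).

(k^2 - 2k - 8)/(k - 7)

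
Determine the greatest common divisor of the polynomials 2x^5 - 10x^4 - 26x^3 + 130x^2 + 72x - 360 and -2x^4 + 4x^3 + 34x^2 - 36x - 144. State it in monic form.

Repeated division with remainder:
  2x^5 - 10x^4 - 26x^3 + 130x^2 + 72x - 360 = (-x + 3)(-2x^4 + 4x^3 + 34x^2 - 36x - 144) + (-4x^3 - 8x^2 + 36x + 72)
  -2x^4 + 4x^3 + 34x^2 - 36x - 144 = ((1/2)x - 2)(-4x^3 - 8x^2 + 36x + 72) + (0)
Last nonzero remainder: -4x^3 - 8x^2 + 36x + 72. Dividing through by -4 gives the monic gcd x^3 + 2x^2 - 9x - 18.

x^3 + 2x^2 - 9x - 18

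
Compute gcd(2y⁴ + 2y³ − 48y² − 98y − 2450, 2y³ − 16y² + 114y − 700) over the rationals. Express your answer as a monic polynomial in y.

y − 7

By polynomial division,
  2y⁴ + 2y³ − 48y² − 98y − 2450 = (y + 9)(2y³ − 16y² + 114y − 700) + (−18y² − 424y + 3850)
  2y³ − 16y² + 114y − 700 = (−(1/9)y + 284/81)(−18y² − 424y + 3850) + ((164300/81)y − 1150100/81)
  −18y² − 424y + 3850 = (−(729/82150)y − 891/3286)((164300/81)y − 1150100/81) + (0)
Last nonzero remainder: (164300/81)y − 1150100/81. Dividing through by 164300/81 gives the monic gcd y − 7.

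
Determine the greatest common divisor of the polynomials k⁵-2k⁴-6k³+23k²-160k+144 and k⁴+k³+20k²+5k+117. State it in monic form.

k²-k+9

Apply the Euclidean algorithm:
  k⁵-2k⁴-6k³+23k²-160k+144 = (k-3)(k⁴+k³+20k²+5k+117) + (-23k³+78k²-262k+495)
  k⁴+k³+20k²+5k+117 = (-(1/23)k-101/529)(-23k³+78k²-262k+495) + ((12432/529)k²-(12432/529)k+111888/529)
  -23k³+78k²-262k+495 = (-(12167/12432)k+29095/12432)((12432/529)k²-(12432/529)k+111888/529) + (0)
Last nonzero remainder: (12432/529)k²-(12432/529)k+111888/529. Dividing through by 12432/529 gives the monic gcd k²-k+9.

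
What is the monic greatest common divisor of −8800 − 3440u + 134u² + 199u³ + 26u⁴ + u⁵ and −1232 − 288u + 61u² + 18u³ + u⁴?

−176 − 16u + 11u² + u³

Euclidean algorithm in ℚ[u]:
  u⁵ + 26u⁴ + 199u³ + 134u² − 3440u − 8800 = (u + 8)(u⁴ + 18u³ + 61u² − 288u − 1232) + (−6u³ − 66u² + 96u + 1056)
  u⁴ + 18u³ + 61u² − 288u − 1232 = (−(1/6)u − 7/6)(−6u³ − 66u² + 96u + 1056) + (0)
Last nonzero remainder: −6u³ − 66u² + 96u + 1056. Dividing through by −6 gives the monic gcd u³ + 11u² − 16u − 176.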